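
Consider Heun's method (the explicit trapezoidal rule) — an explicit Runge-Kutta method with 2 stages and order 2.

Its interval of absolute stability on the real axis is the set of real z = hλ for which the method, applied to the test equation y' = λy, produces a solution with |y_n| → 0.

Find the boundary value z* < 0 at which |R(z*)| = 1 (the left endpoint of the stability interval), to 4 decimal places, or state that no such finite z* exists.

With y'=λy (z=hλ):
  order 2, 2-stage ⇒ R(z)=1+z+z^2/2
  (e.g. R(-1.18)=0.51620, |R|=0.51620)

Solve |R(x)|<1 on ℝ⁻.
x=-1.18: |R|=0.5162
|R(-2.06)|=1.0618 |R(-1.69)|=0.7380 |R(-1.44)|=0.5968
Bisect:
  x_lo=-2.7213 |R|=1.9815  x_hi=-0.3325 |R|=0.7228
  mid=-1.52693 |R|=0.63883 →hi
  mid=-2.12413 |R|=1.13183 →lo
  mid=-1.82553 |R|=0.84075 →hi
  mid=-1.97483 |R|=0.97514 →hi
  mid=-2.04948 |R|=1.05070 →lo
  mid=-2.01215 |R|=1.01223 →lo
  mid=-1.99349 |R|=0.99351 →hi
  mid=-2.00282 |R|=1.00283 →lo
  ...
  [-2.00005,-1.99991] ⇒ x*=-2.0000
So |R|<1 on (-2.0000, 0).

left endpoint -2.0000.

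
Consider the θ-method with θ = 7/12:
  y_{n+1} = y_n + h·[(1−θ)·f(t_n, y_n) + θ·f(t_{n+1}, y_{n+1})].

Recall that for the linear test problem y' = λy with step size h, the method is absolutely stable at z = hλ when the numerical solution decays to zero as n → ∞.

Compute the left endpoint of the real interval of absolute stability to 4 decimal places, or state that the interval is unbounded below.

(−∞, 0) — no finite endpoint.

With y'=λy (z=hλ):
  y_{n+1} = y_n + z·[5/12·y_n + 7/12·y_{n+1}] ⇒ (1 − 7/12z)y_{n+1} = (1 + 5/12z)y_n
  so R(z) = (1 + 5/12z)/(1 − 7/12z).

Boundary: |R(x)|=1, x<0.
x=-1.31: |R|=0.2574
x=-2: |R|=0.0769
x=-10: |R|=0.4634
x=-100: |R|=0.6854
θ=7/12≥1/2 ⇒ |1+5/12x|<|1−7/12x| ∀x<0 ⇒ unbounded interval.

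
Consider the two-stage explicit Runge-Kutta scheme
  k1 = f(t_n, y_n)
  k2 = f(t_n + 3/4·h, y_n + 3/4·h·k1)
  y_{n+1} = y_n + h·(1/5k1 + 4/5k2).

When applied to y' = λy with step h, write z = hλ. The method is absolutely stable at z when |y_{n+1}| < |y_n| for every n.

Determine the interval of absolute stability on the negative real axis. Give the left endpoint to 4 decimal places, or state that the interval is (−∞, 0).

z∈(-1.6667,0).

Set f=λy, z=hλ:
  k1=λy_n ⇒ h·k1=z·y_n;  k2=λ(1+3/4z)y_n ⇒ h·k2=z(1+3/4z)y_n
  y_{n+1}/y_n = 1 + 1/5z + 4/5z(1+3/4z) = 1 + z + 3/5z²
  so R(z) = 1 + z + 3/5z².

Solve |R(x)|<1 on ℝ⁻.
x=-1: |R|=0.6000
R=1: x+3/5x²=0 ⇒ x=−5/3=-1.6667; min R=1−1/(4·3/5)=0.5833>−1
Confirm numerically:
  x=-1.524: |R|=0.86955 <1
  x=-0.836: |R|=0.58334 <1
  x=-0.824: |R|=0.58339 <1
  x=-1.937: |R|=1.31418 >1
  x=-1.878: |R|=1.23813 >1
  x=-1.788: |R|=1.13017 >1
Interval (-1.6667, 0).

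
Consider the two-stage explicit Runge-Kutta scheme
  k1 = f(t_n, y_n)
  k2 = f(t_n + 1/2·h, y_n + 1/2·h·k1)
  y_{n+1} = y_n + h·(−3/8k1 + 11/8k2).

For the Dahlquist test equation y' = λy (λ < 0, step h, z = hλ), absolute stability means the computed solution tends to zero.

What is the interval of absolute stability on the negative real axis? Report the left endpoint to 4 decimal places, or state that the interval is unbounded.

(-1.4545, 0).

Set f=λy, z=hλ:
  k1=λy_n ⇒ h·k1=z·y_n;  k2=λ(1+1/2z)y_n ⇒ h·k2=z(1+1/2z)y_n
  y_{n+1}/y_n = 1 − 3/8z + 11/8z(1+1/2z) = 1 + z + 11/16z²
  Hence R(z) = 1 + z + 11/16z².

Solve |R(x)|<1 on ℝ⁻.
x=-1.42: |R|=0.9663
R=1: x+11/16x²=0 ⇒ x=−16/11=-1.4545; min R=1−1/(4·11/16)=0.6364>−1
Confirm numerically:
  x=-0.978: |R|=0.67958 <1
  x=-0.897: |R|=0.65617 <1
  x=-0.844: |R|=0.64573 <1
  x=-2.041: |R|=1.82291 >1
  x=-1.897: |R|=1.57704 >1
Stable set (-1.4545, 0).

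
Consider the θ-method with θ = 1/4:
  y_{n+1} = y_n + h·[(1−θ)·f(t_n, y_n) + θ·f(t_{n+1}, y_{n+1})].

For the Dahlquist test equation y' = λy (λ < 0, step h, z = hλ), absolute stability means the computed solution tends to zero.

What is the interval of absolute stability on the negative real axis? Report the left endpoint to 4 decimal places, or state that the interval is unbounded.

Test eqn y'=λy, z=hλ:
  y_{n+1} = y_n + z·[3/4·y_n + 1/4·y_{n+1}] ⇒ (1 − 1/4z)y_{n+1} = (1 + 3/4z)y_n
  R(z) = (1 + 3/4z)/(1 − 1/4z).

Boundary: |R(x)|=1, x<0.
x=-1.05: |R|=0.1683
R=−1: 1+3/4x = −1+1/4x ⇒ -1/2x=2 ⇒ x=2/(-1/2)=-4.0000
Confirm numerically:
  x=-3.713: |R|=0.92558 <1
  x=-3.612: |R|=0.89806 <1
  x=-2.700: |R|=0.61194 <1
  x=-4.496: |R|=1.11676 >1
  x=-4.267: |R|=1.06459 >1
So |R|<1 on (-4.0000, 0).

(-4.0000, 0).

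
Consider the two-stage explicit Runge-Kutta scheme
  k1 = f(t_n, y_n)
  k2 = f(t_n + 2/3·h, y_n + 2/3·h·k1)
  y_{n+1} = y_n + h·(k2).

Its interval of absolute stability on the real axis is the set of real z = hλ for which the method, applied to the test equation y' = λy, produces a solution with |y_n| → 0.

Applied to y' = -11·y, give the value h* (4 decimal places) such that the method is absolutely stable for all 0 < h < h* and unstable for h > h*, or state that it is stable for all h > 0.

Set f=λy, z=hλ:
  k1=λy_n ⇒ h·k1=z·y_n;  k2=λ(1+2/3z)y_n ⇒ h·k2=z(1+2/3z)y_n
  y_{n+1}/y_n = 1 + z(1+2/3z) = 1 + z + 2/3z²
  so R(z) = 1 + z + 2/3z².

Find x<0 with |R(x)|<1.
x=-1.34: |R|=0.8571
R=1: x+2/3x²=0 ⇒ x=−3/2=-1.5000; min R=1−1/(4·2/3)=0.6250>−1
Confirm numerically:
  x=-1.224: |R|=0.77478 <1
  x=-1.065: |R|=0.69115 <1
  x=-1.011: |R|=0.67041 <1
  x=-1.793: |R|=1.35023 >1
  x=-1.742: |R|=1.28104 >1
  x=-1.723: |R|=1.25615 >1
So |R|<1 on (-1.5000, 0).

(-1.5000,0); λ=-11 ⇒ h* = (3/2)/11 = 0.1364.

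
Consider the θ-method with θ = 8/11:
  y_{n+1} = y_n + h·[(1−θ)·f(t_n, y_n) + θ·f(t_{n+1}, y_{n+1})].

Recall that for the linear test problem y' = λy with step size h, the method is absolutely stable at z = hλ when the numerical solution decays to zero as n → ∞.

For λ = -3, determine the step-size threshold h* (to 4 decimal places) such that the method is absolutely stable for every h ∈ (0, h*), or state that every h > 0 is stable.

unbounded; (−∞, 0). Any h>0 works for λ=-3.

On y'=λy, z=hλ:
  y_{n+1} = y_n + z·[3/11·y_n + 8/11·y_{n+1}] ⇒ (1 − 8/11z)y_{n+1} = (1 + 3/11z)y_n
  so R(z) = (1 + 3/11z)/(1 − 8/11z).

Boundary: |R(x)|=1, x<0.
x=-1.31: |R|=0.3291
x=-2: |R|=0.1852
x=-10: |R|=0.2088
x=-100: |R|=0.3564
θ=8/11≥1/2 ⇒ |1+3/11x|<|1−8/11x| ∀x<0 ⇒ stable on all of ℝ⁻.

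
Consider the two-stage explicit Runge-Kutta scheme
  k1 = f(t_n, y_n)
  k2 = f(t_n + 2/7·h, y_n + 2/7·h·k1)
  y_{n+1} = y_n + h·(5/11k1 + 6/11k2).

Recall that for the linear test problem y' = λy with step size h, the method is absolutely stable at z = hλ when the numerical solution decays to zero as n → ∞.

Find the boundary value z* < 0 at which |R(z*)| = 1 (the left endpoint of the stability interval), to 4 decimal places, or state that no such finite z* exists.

Test eqn y'=λy, z=hλ:
  k1=λy_n ⇒ h·k1=z·y_n;  k2=λ(1+2/7z)y_n ⇒ h·k2=z(1+2/7z)y_n
  y_{n+1}/y_n = 1 + 5/11z + 6/11z(1+2/7z) = 1 + z + 12/77z²
  R(z) = 1 + z + 12/77z².

Find x<0 with |R(x)|<1.
x=-0.72: |R|=0.3608
R=1: x+12/77x²=0 ⇒ x=−77/12=-6.4167; min R=1−1/(4·12/77)=-0.6042>−1
Confirm numerically:
  x=-6.064: |R|=0.66672 <1
  x=-5.803: |R|=0.44502 <1
  x=-4.815: |R|=0.20187 <1
  x=-2.776: |R|=0.57504 <1
  x=-6.977: |R|=1.60926 >1
  x=-6.528: |R|=1.11327 >1
So |R|<1 on (-6.4167, 0).

z* = -6.4167.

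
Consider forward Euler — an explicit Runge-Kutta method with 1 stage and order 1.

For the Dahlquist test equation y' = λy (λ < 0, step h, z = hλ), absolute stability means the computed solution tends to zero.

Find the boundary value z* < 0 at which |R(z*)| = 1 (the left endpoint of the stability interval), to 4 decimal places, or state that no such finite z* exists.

Set f=λy, z=hλ:
  order 1, 1-stage ⇒ R(z)=1+z
  (e.g. R(-0.53)=0.47000, |R|=0.47000)

Need |R(x)|<1, x<0.
x=-0.53: |R|=0.4700
|R(-1.78)|=0.7800 |R(-0.96)|=0.0400 |R(-0.8)|=0.2000
Bisect:
  x_lo=-2.8756 |R|=1.8756  x_hi=-0.1671 |R|=0.8329
  mid=-1.52136 |R|=0.52136 →hi
  mid=-2.19850 |R|=1.19850 →lo
  mid=-1.85993 |R|=0.85993 →hi
  mid=-2.02921 |R|=1.02921 →lo
  mid=-1.94457 |R|=0.94457 →hi
  mid=-1.98689 |R|=0.98689 →hi
  mid=-2.00805 |R|=1.00805 →lo
  ...
  [-2.00012,-1.99995] ⇒ x*=-2.0000
So |R|<1 on (-2.0000, 0).

z* = -2.0000.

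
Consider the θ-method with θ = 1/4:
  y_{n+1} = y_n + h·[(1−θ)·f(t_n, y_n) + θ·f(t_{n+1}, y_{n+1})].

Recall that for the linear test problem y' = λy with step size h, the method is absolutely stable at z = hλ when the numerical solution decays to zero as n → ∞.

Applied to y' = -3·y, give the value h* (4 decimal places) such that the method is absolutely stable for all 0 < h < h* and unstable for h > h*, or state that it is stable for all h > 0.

(-4.0000,0); λ=-3 ⇒ h* = (4)/3 = 1.3333.

Set f=λy, z=hλ:
  y_{n+1} = y_n + z·[3/4·y_n + 1/4·y_{n+1}] ⇒ (1 − 1/4z)y_{n+1} = (1 + 3/4z)y_n
  R(z) = (1 + 3/4z)/(1 − 1/4z).

Solve |R(x)|<1 on ℝ⁻.
x=-0.32: |R|=0.7037
R=−1: 1+3/4x = −1+1/4x ⇒ -1/2x=2 ⇒ x=2/(-1/2)=-4.0000
Confirm numerically:
  x=-3.811: |R|=0.95161 <1
  x=-3.687: |R|=0.91856 <1
  x=-2.698: |R|=0.61123 <1
  x=-4.554: |R|=1.12953 >1
  x=-4.469: |R|=1.11076 >1
  x=-4.052: |R|=1.01292 >1
So |R|<1 on (-4.0000, 0).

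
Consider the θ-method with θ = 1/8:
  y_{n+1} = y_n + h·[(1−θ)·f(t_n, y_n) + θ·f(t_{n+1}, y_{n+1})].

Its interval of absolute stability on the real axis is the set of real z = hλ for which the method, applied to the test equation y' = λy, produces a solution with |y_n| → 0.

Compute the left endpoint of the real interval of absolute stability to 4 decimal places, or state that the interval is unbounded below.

On y'=λy, z=hλ:
  y_{n+1} = y_n + z·[7/8·y_n + 1/8·y_{n+1}] ⇒ (1 − 1/8z)y_{n+1} = (1 + 7/8z)y_n
  R(z) = (1 + 7/8z)/(1 − 1/8z).

Need |R(x)|<1, x<0.
x=-1.5: |R|=0.2632
R=−1: 1+7/8x = −1+1/8x ⇒ -3/4x=2 ⇒ x=2/(-3/4)=-2.6667
Confirm numerically:
  x=-1.967: |R|=0.57881 <1
  x=-1.666: |R|=0.37885 <1
  x=-1.493: |R|=0.25819 <1
  x=-3.191: |R|=1.28112 >1
  x=-3.070: |R|=1.21861 >1
  x=-2.896: |R|=1.12628 >1
Stable set (-2.6667, 0).

left endpoint -2.6667.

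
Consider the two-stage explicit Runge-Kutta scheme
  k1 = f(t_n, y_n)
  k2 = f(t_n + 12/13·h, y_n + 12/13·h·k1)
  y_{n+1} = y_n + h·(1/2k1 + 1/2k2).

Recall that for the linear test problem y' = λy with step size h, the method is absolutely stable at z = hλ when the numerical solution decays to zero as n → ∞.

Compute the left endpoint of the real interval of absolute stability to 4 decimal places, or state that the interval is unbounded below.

With y'=λy (z=hλ):
  k1=λy_n ⇒ h·k1=z·y_n;  k2=λ(1+12/13z)y_n ⇒ h·k2=z(1+12/13z)y_n
  y_{n+1}/y_n = 1 + 1/2z + 1/2z(1+12/13z) = 1 + z + 6/13z²
  Hence R(z) = 1 + z + 6/13z².

Solve |R(x)|<1 on ℝ⁻.
x=-1.62: |R|=0.5913
R=1: x+6/13x²=0 ⇒ x=−13/6=-2.1667; min R=1−1/(4·6/13)=0.4583>−1
Confirm numerically:
  x=-1.973: |R|=0.82364 <1
  x=-1.962: |R|=0.81467 <1
  x=-1.215: |R|=0.46633 <1
  x=-2.734: |R|=1.71589 >1
  x=-2.612: |R|=1.53687 >1
  x=-2.215: |R|=1.04941 >1
Stable set (-2.1667, 0).

z* = -2.1667.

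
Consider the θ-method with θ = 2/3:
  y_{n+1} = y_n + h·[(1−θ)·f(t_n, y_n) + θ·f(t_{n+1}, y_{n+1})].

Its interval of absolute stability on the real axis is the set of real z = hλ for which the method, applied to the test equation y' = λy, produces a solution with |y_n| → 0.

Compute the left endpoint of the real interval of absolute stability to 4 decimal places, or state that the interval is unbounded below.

Set f=λy, z=hλ:
  y_{n+1} = y_n + z·[1/3·y_n + 2/3·y_{n+1}] ⇒ (1 − 2/3z)y_{n+1} = (1 + 1/3z)y_n
  ⇒ R(z) = (1 + 1/3z)/(1 − 2/3z).

Need |R(x)|<1, x<0.
x=-0.92: |R|=0.4298
x=-2: |R|=0.1429
x=-10: |R|=0.3043
x=-100: |R|=0.4778
θ=2/3≥1/2 ⇒ |1+1/3x|<|1−2/3x| ∀x<0 ⇒ unbounded interval.

interval (−∞, 0).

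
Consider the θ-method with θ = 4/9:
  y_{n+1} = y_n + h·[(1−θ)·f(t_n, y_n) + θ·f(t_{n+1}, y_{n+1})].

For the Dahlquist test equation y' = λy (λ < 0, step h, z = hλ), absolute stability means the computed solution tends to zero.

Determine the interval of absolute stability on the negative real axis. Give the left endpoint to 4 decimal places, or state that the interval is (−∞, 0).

(-18.0000, 0).

On y'=λy, z=hλ:
  y_{n+1} = y_n + z·[5/9·y_n + 4/9·y_{n+1}] ⇒ (1 − 4/9z)y_{n+1} = (1 + 5/9z)y_n
  R(z) = (1 + 5/9z)/(1 − 4/9z).

Solve |R(x)|<1 on ℝ⁻.
x=-1.09: |R|=0.2657
R=−1: 1+5/9x = −1+4/9x ⇒ -1/9x=2 ⇒ x=2/(-1/9)=-18.0000
Confirm numerically:
  x=-17.650: |R|=0.99560 <1
  x=-11.523: |R|=0.88243 <1
  x=-10.893: |R|=0.86481 <1
  x=-8.505: |R|=0.77929 <1
  x=-18.591: |R|=1.00709 >1
  x=-18.190: |R|=1.00232 >1
Stable set (-18.0000, 0).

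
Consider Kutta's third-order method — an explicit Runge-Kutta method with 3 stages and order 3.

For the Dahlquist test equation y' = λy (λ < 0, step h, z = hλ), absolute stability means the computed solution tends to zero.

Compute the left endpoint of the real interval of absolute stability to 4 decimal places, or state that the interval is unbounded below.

left endpoint -2.5127.

Test eqn y'=λy, z=hλ:
  order 3, 3-stage ⇒ R(z)=1+z+z^2/2+z^3/6
  (e.g. R(-1.16)=0.25265, |R|=0.25265)

Boundary: |R(x)|=1, x<0.
x=-1.16: |R|=0.2527
|R(-2.76)|=1.4553 |R(-1.91)|=0.2473 |R(-0.51)|=0.5979
Bisect:
  x_lo=-3.2885 |R|=2.8083  x_hi=-0.1850 |R|=0.8310
  mid=-1.73674 |R|=0.10168 →hi
  mid=-2.51260 |R|=0.99975 →hi
  mid=-2.90053 |R|=1.76105 →lo
  mid=-2.70656 |R|=1.34830 →lo
  mid=-2.60958 |R|=1.16646 →lo
  mid=-2.56109 |R|=1.08127 →lo
  mid=-2.53684 |R|=1.04006 →lo
  mid=-2.52472 |R|=1.01980 →lo
  mid=-2.51866 |R|=1.00975 →lo
  mid=-2.51563 |R|=1.00474 →lo
  ...
  [-2.51279,-2.51260] ⇒ x*=-2.5127
So |R|<1 on (-2.5127, 0).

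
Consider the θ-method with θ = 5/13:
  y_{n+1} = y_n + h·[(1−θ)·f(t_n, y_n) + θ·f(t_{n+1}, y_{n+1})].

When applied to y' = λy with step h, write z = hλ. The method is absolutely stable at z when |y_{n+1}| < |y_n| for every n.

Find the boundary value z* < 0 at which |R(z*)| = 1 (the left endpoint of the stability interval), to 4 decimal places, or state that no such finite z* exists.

z* = -8.6667.

Set f=λy, z=hλ:
  y_{n+1} = y_n + z·[8/13·y_n + 5/13·y_{n+1}] ⇒ (1 − 5/13z)y_{n+1} = (1 + 8/13z)y_n
  so R(z) = (1 + 8/13z)/(1 − 5/13z).

Find x<0 with |R(x)|<1.
x=-0.45: |R|=0.6164
R=−1: 1+8/13x = −1+5/13x ⇒ -3/13x=2 ⇒ x=2/(-3/13)=-8.6667
Confirm numerically:
  x=-7.430: |R|=0.92602 <1
  x=-6.954: |R|=0.89244 <1
  x=-4.897: |R|=0.69831 <1
  x=-4.031: |R|=0.58055 <1
  x=-8.874: |R|=1.01084 >1
  x=-8.816: |R|=1.00785 >1
So |R|<1 on (-8.6667, 0).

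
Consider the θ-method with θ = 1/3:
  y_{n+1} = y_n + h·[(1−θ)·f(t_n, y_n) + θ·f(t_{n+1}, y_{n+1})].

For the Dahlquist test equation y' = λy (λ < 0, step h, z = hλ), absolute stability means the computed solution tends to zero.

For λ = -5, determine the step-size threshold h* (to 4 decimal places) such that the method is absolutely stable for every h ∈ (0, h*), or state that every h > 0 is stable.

On y'=λy, z=hλ:
  y_{n+1} = y_n + z·[2/3·y_n + 1/3·y_{n+1}] ⇒ (1 − 1/3z)y_{n+1} = (1 + 2/3z)y_n
  ⇒ R(z) = (1 + 2/3z)/(1 − 1/3z).

Boundary: |R(x)|=1, x<0.
x=-0.59: |R|=0.5070
R=−1: 1+2/3x = −1+1/3x ⇒ -1/3x=2 ⇒ x=2/(-1/3)=-6.0000
Confirm numerically:
  x=-4.465: |R|=0.79437 <1
  x=-4.051: |R|=0.72359 <1
  x=-3.202: |R|=0.54886 <1
  x=-2.908: |R|=0.47664 <1
  x=-6.325: |R|=1.03485 >1
  x=-6.159: |R|=1.01736 >1
  x=-6.144: |R|=1.01575 >1
Stable set (-6.0000, 0).

(-6.0000,0); λ=-5 ⇒ h* = (6)/5 = 1.2000.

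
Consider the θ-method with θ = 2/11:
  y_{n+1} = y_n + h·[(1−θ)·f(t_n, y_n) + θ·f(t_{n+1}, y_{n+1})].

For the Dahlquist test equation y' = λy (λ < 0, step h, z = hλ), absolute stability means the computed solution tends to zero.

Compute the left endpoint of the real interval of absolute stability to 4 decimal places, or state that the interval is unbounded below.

On y'=λy, z=hλ:
  y_{n+1} = y_n + z·[9/11·y_n + 2/11·y_{n+1}] ⇒ (1 − 2/11z)y_{n+1} = (1 + 9/11z)y_n
  ⇒ R(z) = (1 + 9/11z)/(1 − 2/11z).

Boundary: |R(x)|=1, x<0.
x=-0.71: |R|=0.3712
R=−1: 1+9/11x = −1+2/11x ⇒ -7/11x=2 ⇒ x=2/(-7/11)=-3.1429
Confirm numerically:
  x=-1.615: |R|=0.24842 <1
  x=-1.539: |R|=0.20251 <1
  x=-1.428: |R|=0.13366 <1
  x=-3.621: |R|=1.18348 >1
  x=-3.469: |R|=1.12727 >1
Interval (-3.1429, 0).

left endpoint -3.1429.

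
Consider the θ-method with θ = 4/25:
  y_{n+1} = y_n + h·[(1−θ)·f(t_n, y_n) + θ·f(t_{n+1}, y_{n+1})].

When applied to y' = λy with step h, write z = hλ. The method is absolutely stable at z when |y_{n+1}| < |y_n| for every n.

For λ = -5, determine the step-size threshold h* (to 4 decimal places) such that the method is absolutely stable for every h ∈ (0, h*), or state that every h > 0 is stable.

Test eqn y'=λy, z=hλ:
  y_{n+1} = y_n + z·[21/25·y_n + 4/25·y_{n+1}] ⇒ (1 − 4/25z)y_{n+1} = (1 + 21/25z)y_n
  ⇒ R(z) = (1 + 21/25z)/(1 − 4/25z).

Solve |R(x)|<1 on ℝ⁻.
x=-1.65: |R|=0.3054
R=−1: 1+21/25x = −1+4/25x ⇒ -17/25x=2 ⇒ x=2/(-17/25)=-2.9412
Confirm numerically:
  x=-2.474: |R|=0.77241 <1
  x=-2.342: |R|=0.70362 <1
  x=-2.315: |R|=0.68929 <1
  x=-1.844: |R|=0.42389 <1
  x=-3.212: |R|=1.12164 >1
  x=-3.135: |R|=1.08777 >1
  x=-3.108: |R|=1.07576 >1
Interval (-2.9412, 0).

(-2.9412,0); λ=-5 ⇒ h* = (50/17)/5 = 0.5882.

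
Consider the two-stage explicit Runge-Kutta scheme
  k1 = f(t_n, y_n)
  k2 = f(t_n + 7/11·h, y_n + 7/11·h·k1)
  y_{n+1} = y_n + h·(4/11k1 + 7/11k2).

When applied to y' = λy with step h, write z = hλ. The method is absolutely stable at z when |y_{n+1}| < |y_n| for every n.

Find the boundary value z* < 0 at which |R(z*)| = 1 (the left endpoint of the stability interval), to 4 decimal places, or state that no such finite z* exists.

Set f=λy, z=hλ:
  k1=λy_n ⇒ h·k1=z·y_n;  k2=λ(1+7/11z)y_n ⇒ h·k2=z(1+7/11z)y_n
  y_{n+1}/y_n = 1 + 4/11z + 7/11z(1+7/11z) = 1 + z + 49/121z²
  Hence R(z) = 1 + z + 49/121z².

Boundary: |R(x)|=1, x<0.
x=-0.43: |R|=0.6449
R=1: x+49/121x²=0 ⇒ x=−121/49=-2.4694; min R=1−1/(4·49/121)=0.3827>−1
Confirm numerically:
  x=-1.615: |R|=0.44122 <1
  x=-1.562: |R|=0.42604 <1
  x=-1.496: |R|=0.41030 <1
  x=-1.492: |R|=0.40946 <1
  x=-2.678: |R|=1.22624 >1
  x=-2.653: |R|=1.19726 >1
Interval (-2.4694, 0).

left endpoint -2.4694.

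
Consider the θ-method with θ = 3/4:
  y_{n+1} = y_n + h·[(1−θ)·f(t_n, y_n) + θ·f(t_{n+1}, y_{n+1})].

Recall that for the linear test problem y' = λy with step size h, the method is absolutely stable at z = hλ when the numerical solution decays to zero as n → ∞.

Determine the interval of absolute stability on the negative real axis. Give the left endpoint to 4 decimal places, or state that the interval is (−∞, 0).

With y'=λy (z=hλ):
  y_{n+1} = y_n + z·[1/4·y_n + 3/4·y_{n+1}] ⇒ (1 − 3/4z)y_{n+1} = (1 + 1/4z)y_n
  ⇒ R(z) = (1 + 1/4z)/(1 − 3/4z).

Boundary: |R(x)|=1, x<0.
x=-0.67: |R|=0.5541
x=-2: |R|=0.2000
x=-10: |R|=0.1765
x=-100: |R|=0.3158
θ=3/4≥1/2 ⇒ |1+1/4x|<|1−3/4x| ∀x<0 ⇒ stable on all of ℝ⁻.

(−∞, 0) — no finite endpoint.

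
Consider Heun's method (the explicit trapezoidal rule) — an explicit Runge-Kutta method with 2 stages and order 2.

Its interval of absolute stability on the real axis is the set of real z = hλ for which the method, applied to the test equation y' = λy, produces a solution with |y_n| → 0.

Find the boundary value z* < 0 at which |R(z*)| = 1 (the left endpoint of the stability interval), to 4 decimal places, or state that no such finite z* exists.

With y'=λy (z=hλ):
  order 2, 2-stage ⇒ R(z)=1+z+z^2/2
  (e.g. R(-0.8)=0.52000, |R|=0.52000)

Find x<0 with |R(x)|<1.
x=-0.8: |R|=0.5200
|R(-1.87)|=0.8785 |R(-0.8)|=0.5200 |R(-0.73)|=0.5364
Bisect:
  x_lo=-2.8993 |R|=2.3037  x_hi=-0.2889 |R|=0.7528
  mid=-1.59411 |R|=0.67648 →hi
  mid=-2.24670 |R|=1.27713 →lo
  mid=-1.92040 |R|=0.92357 →hi
  mid=-2.08355 |R|=1.08704 →lo
  mid=-2.00198 |R|=1.00198 →lo
  mid=-1.96119 |R|=0.96194 →hi
  mid=-1.98158 |R|=0.98175 →hi
  mid=-1.99178 |R|=0.99181 →hi
  mid=-1.99688 |R|=0.99688 →hi
  mid=-1.99943 |R|=0.99943 →hi
  ...
  [-2.00007,-1.99991] ⇒ x*=-2.0000
Stable set (-2.0000, 0).

left endpoint -2.0000.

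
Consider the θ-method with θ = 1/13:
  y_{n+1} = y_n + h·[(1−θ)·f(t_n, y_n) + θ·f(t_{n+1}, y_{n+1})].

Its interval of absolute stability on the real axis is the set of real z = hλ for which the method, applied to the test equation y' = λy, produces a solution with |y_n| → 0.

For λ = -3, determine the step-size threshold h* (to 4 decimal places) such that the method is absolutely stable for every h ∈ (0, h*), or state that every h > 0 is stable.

(-2.3636,0); λ=-3 ⇒ h* = (26/11)/3 = 0.7879.

With y'=λy (z=hλ):
  y_{n+1} = y_n + z·[12/13·y_n + 1/13·y_{n+1}] ⇒ (1 − 1/13z)y_{n+1} = (1 + 12/13z)y_n
  so R(z) = (1 + 12/13z)/(1 − 1/13z).

Boundary: |R(x)|=1, x<0.
x=-1.32: |R|=0.1983
R=−1: 1+12/13x = −1+1/13x ⇒ -11/13x=2 ⇒ x=2/(-11/13)=-2.3636
Confirm numerically:
  x=-2.271: |R|=0.93327 <1
  x=-1.610: |R|=0.43258 <1
  x=-1.497: |R|=0.34242 <1
  x=-1.119: |R|=0.03031 <1
  x=-2.938: |R|=1.39641 >1
  x=-2.707: |R|=1.24047 >1
Interval (-2.3636, 0).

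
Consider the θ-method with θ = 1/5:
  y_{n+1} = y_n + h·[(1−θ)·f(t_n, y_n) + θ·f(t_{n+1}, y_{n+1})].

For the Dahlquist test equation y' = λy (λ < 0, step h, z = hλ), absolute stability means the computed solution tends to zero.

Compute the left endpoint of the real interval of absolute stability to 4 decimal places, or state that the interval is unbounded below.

Set f=λy, z=hλ:
  y_{n+1} = y_n + z·[4/5·y_n + 1/5·y_{n+1}] ⇒ (1 − 1/5z)y_{n+1} = (1 + 4/5z)y_n
  R(z) = (1 + 4/5z)/(1 − 1/5z).

Find x<0 with |R(x)|<1.
x=-0.83: |R|=0.2882
R=−1: 1+4/5x = −1+1/5x ⇒ -3/5x=2 ⇒ x=2/(-3/5)=-3.3333
Confirm numerically:
  x=-2.862: |R|=0.82015 <1
  x=-2.833: |R|=0.80837 <1
  x=-2.485: |R|=0.65999 <1
  x=-1.928: |R|=0.39145 <1
  x=-3.740: |R|=1.13959 >1
  x=-3.501: |R|=1.05917 >1
  x=-3.362: |R|=1.01028 >1
So |R|<1 on (-3.3333, 0).

z* = -3.3333.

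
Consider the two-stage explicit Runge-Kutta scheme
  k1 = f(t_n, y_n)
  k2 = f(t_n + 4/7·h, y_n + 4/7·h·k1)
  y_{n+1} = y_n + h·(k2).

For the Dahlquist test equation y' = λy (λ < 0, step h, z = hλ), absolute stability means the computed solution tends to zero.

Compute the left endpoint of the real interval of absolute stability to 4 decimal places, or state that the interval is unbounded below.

z* = -1.7500.

Test eqn y'=λy, z=hλ:
  k1=λy_n ⇒ h·k1=z·y_n;  k2=λ(1+4/7z)y_n ⇒ h·k2=z(1+4/7z)y_n
  y_{n+1}/y_n = 1 + z(1+4/7z) = 1 + z + 4/7z²
  R(z) = 1 + z + 4/7z².

Boundary: |R(x)|=1, x<0.
x=-1.32: |R|=0.6757
R=1: x+4/7x²=0 ⇒ x=−7/4=-1.7500; min R=1−1/(4·4/7)=0.5625>−1
Confirm numerically:
  x=-1.692: |R|=0.94392 <1
  x=-1.289: |R|=0.66044 <1
  x=-1.191: |R|=0.61956 <1
  x=-1.175: |R|=0.61393 <1
  x=-2.075: |R|=1.38536 >1
  x=-1.833: |R|=1.08694 >1
Interval (-1.7500, 0).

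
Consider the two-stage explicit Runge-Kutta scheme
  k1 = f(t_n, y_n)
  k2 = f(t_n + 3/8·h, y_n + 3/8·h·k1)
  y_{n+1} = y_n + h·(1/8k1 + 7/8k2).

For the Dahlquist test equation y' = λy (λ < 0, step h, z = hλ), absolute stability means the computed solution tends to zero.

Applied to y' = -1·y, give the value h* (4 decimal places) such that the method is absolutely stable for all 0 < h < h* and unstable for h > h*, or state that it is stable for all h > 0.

(-3.0476,0); λ=-1 ⇒ h* = (64/21)/1 = 3.0476.

Set f=λy, z=hλ:
  k1=λy_n ⇒ h·k1=z·y_n;  k2=λ(1+3/8z)y_n ⇒ h·k2=z(1+3/8z)y_n
  y_{n+1}/y_n = 1 + 1/8z + 7/8z(1+3/8z) = 1 + z + 21/64z²
  so R(z) = 1 + z + 21/64z².

Find x<0 with |R(x)|<1.
x=-1.79: |R|=0.2613
R=1: x+21/64x²=0 ⇒ x=−64/21=-3.0476; min R=1−1/(4·21/64)=0.2381>−1
Confirm numerically:
  x=-2.928: |R|=0.88508 <1
  x=-2.689: |R|=0.68358 <1
  x=-2.305: |R|=0.43834 <1
  x=-1.241: |R|=0.26434 <1
  x=-3.511: |R|=1.53384 >1
  x=-3.258: |R|=1.22490 >1
So |R|<1 on (-3.0476, 0).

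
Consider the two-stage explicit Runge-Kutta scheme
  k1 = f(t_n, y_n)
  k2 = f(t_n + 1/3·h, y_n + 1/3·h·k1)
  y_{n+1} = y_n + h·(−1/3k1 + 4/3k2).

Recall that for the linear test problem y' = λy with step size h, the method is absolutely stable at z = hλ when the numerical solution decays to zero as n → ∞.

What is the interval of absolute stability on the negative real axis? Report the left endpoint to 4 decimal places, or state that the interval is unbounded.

(-2.2500, 0).

Set f=λy, z=hλ:
  k1=λy_n ⇒ h·k1=z·y_n;  k2=λ(1+1/3z)y_n ⇒ h·k2=z(1+1/3z)y_n
  y_{n+1}/y_n = 1 − 1/3z + 4/3z(1+1/3z) = 1 + z + 4/9z²
  R(z) = 1 + z + 4/9z².

Find x<0 with |R(x)|<1.
x=-0.69: |R|=0.5216
R=1: x+4/9x²=0 ⇒ x=−9/4=-2.2500; min R=1−1/(4·4/9)=0.4375>−1
Confirm numerically:
  x=-1.883: |R|=0.69286 <1
  x=-1.848: |R|=0.66982 <1
  x=-1.642: |R|=0.55630 <1
  x=-1.541: |R|=0.51441 <1
  x=-2.722: |R|=1.57102 >1
  x=-2.321: |R|=1.07324 >1
So |R|<1 on (-2.2500, 0).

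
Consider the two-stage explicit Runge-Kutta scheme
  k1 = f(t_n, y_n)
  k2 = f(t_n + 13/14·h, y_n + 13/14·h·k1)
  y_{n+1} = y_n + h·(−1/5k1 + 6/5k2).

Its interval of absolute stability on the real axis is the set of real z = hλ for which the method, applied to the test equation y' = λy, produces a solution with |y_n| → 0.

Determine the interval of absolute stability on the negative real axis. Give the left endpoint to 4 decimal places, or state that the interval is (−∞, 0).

With y'=λy (z=hλ):
  k1=λy_n ⇒ h·k1=z·y_n;  k2=λ(1+13/14z)y_n ⇒ h·k2=z(1+13/14z)y_n
  y_{n+1}/y_n = 1 − 1/5z + 6/5z(1+13/14z) = 1 + z + 39/35z²
  Hence R(z) = 1 + z + 39/35z².

Solve |R(x)|<1 on ℝ⁻.
x=-0.98: |R|=1.0902
R=1: x+39/35x²=0 ⇒ x=−35/39=-0.8974; min R=1−1/(4·39/35)=0.7756>−1
Confirm numerically:
  x=-0.849: |R|=0.95418 <1
  x=-0.597: |R|=0.80014 <1
  x=-0.542: |R|=0.78534 <1
  x=-1.125: |R|=1.28527 >1
  x=-1.051: |R|=1.17984 >1
Stable set (-0.8974, 0).

(-0.8974, 0).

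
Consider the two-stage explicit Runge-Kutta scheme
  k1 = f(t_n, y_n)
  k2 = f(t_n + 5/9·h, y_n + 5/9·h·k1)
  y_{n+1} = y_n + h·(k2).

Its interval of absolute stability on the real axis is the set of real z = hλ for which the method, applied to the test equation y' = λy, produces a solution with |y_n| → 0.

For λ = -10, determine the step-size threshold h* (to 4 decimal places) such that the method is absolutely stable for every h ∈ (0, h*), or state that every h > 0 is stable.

(-1.8000,0); λ=-10 ⇒ h* = (9/5)/10 = 0.1800.

Set f=λy, z=hλ:
  k1=λy_n ⇒ h·k1=z·y_n;  k2=λ(1+5/9z)y_n ⇒ h·k2=z(1+5/9z)y_n
  y_{n+1}/y_n = 1 + z(1+5/9z) = 1 + z + 5/9z²
  Hence R(z) = 1 + z + 5/9z².

Find x<0 with |R(x)|<1.
x=-1.25: |R|=0.6181
R=1: x+5/9x²=0 ⇒ x=−9/5=-1.8000; min R=1−1/(4·5/9)=0.5500>−1
Confirm numerically:
  x=-1.553: |R|=0.78689 <1
  x=-1.515: |R|=0.76013 <1
  x=-0.863: |R|=0.55076 <1
  x=-0.725: |R|=0.56701 <1
  x=-2.137: |R|=1.40009 >1
  x=-1.850: |R|=1.05139 >1
Stable set (-1.8000, 0).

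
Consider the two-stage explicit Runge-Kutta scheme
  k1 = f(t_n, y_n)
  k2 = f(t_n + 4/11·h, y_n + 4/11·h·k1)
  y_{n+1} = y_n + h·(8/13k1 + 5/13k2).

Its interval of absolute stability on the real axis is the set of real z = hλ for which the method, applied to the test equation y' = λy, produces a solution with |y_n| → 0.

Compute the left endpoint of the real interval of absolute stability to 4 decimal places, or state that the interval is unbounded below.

z* = -7.1500.

Set f=λy, z=hλ:
  k1=λy_n ⇒ h·k1=z·y_n;  k2=λ(1+4/11z)y_n ⇒ h·k2=z(1+4/11z)y_n
  y_{n+1}/y_n = 1 + 8/13z + 5/13z(1+4/11z) = 1 + z + 20/143z²
  ⇒ R(z) = 1 + z + 20/143z².

Boundary: |R(x)|=1, x<0.
x=-1.76: |R|=0.3268
R=1: x+20/143x²=0 ⇒ x=−143/20=-7.1500; min R=1−1/(4·20/143)=-0.7875>−1
Confirm numerically:
  x=-6.194: |R|=0.17182 <1
  x=-5.630: |R|=0.19687 <1
  x=-5.015: |R|=0.49749 <1
  x=-4.719: |R|=0.60446 <1
  x=-7.742: |R|=1.64102 >1
  x=-7.728: |R|=1.62473 >1
  x=-7.316: |R|=1.16985 >1
So |R|<1 on (-7.1500, 0).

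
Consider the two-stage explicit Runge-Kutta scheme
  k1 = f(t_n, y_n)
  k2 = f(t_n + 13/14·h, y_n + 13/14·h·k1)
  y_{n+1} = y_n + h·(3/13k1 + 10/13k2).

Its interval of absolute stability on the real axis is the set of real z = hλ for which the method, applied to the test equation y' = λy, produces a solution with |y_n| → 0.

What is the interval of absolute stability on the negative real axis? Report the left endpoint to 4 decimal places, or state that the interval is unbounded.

(-1.4000, 0).

With y'=λy (z=hλ):
  k1=λy_n ⇒ h·k1=z·y_n;  k2=λ(1+13/14z)y_n ⇒ h·k2=z(1+13/14z)y_n
  y_{n+1}/y_n = 1 + 3/13z + 10/13z(1+13/14z) = 1 + z + 5/7z²
  so R(z) = 1 + z + 5/7z².

Solve |R(x)|<1 on ℝ⁻.
x=-0.74: |R|=0.6511
R=1: x+5/7x²=0 ⇒ x=−7/5=-1.4000; min R=1−1/(4·5/7)=0.6500>−1
Confirm numerically:
  x=-1.066: |R|=0.74568 <1
  x=-0.848: |R|=0.66565 <1
  x=-0.771: |R|=0.65360 <1
  x=-0.617: |R|=0.65492 <1
  x=-1.741: |R|=1.42406 >1
  x=-1.549: |R|=1.16486 >1
  x=-1.483: |R|=1.08792 >1
Stable set (-1.4000, 0).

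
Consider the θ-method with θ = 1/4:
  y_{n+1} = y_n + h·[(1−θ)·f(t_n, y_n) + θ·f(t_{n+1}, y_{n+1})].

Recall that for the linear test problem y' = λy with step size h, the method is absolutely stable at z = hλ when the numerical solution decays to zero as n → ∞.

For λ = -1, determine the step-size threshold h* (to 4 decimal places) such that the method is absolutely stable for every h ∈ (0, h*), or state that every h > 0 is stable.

With y'=λy (z=hλ):
  y_{n+1} = y_n + z·[3/4·y_n + 1/4·y_{n+1}] ⇒ (1 − 1/4z)y_{n+1} = (1 + 3/4z)y_n
  Hence R(z) = (1 + 3/4z)/(1 − 1/4z).

Solve |R(x)|<1 on ℝ⁻.
x=-1.28: |R|=0.0303
R=−1: 1+3/4x = −1+1/4x ⇒ -1/2x=2 ⇒ x=2/(-1/2)=-4.0000
Confirm numerically:
  x=-3.836: |R|=0.95814 <1
  x=-2.367: |R|=0.48704 <1
  x=-2.247: |R|=0.43877 <1
  x=-2.132: |R|=0.39074 <1
  x=-4.219: |R|=1.05329 >1
  x=-4.077: |R|=1.01907 >1
Interval (-4.0000, 0).

(-4.0000,0); λ=-1 ⇒ h* = (4)/1 = 4.0000.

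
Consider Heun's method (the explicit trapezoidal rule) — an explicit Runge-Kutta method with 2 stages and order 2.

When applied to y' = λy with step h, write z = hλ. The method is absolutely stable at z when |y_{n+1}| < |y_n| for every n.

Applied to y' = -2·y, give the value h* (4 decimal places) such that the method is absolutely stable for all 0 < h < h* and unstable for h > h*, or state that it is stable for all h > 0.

Test eqn y'=λy, z=hλ:
  order 2, 2-stage ⇒ R(z)=1+z+z^2/2
  (e.g. R(-0.88)=0.50720, |R|=0.50720)

Solve |R(x)|<1 on ℝ⁻.
x=-0.88: |R|=0.5072
|R(-1.79)|=0.8121 |R(-1.65)|=0.7112 |R(-0.92)|=0.5032
Bisect:
  x_lo=-2.3142 |R|=1.3636  x_hi=-0.1048 |R|=0.9007
  mid=-1.20950 |R|=0.52194 →hi
  mid=-1.76186 |R|=0.79022 →hi
  mid=-2.03805 |R|=1.03877 →lo
  mid=-1.89996 |R|=0.90496 →hi
  mid=-1.96900 |R|=0.96948 →hi
  mid=-2.00352 |R|=1.00353 →lo
  mid=-1.98626 |R|=0.98636 →hi
  mid=-1.99489 |R|=0.99491 →hi
  ...
  [-2.00002,-1.99988] ⇒ x*=-2.0000
So |R|<1 on (-2.0000, 0).

(-2.0000,0); λ=-2 ⇒ h* = 1.0000.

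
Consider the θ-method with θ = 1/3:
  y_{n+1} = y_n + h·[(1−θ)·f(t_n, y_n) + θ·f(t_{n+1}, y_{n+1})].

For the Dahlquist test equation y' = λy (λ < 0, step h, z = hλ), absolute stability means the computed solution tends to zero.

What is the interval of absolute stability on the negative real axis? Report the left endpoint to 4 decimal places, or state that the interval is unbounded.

Set f=λy, z=hλ:
  y_{n+1} = y_n + z·[2/3·y_n + 1/3·y_{n+1}] ⇒ (1 − 1/3z)y_{n+1} = (1 + 2/3z)y_n
  R(z) = (1 + 2/3z)/(1 − 1/3z).

Need |R(x)|<1, x<0.
x=-1.68: |R|=0.0769
R=−1: 1+2/3x = −1+1/3x ⇒ -1/3x=2 ⇒ x=2/(-1/3)=-6.0000
Confirm numerically:
  x=-4.421: |R|=0.78723 <1
  x=-3.786: |R|=0.67374 <1
  x=-3.290: |R|=0.56916 <1
  x=-3.066: |R|=0.51632 <1
  x=-6.564: |R|=1.05897 >1
  x=-6.310: |R|=1.03330 >1
Stable set (-6.0000, 0).

(-6.0000, 0).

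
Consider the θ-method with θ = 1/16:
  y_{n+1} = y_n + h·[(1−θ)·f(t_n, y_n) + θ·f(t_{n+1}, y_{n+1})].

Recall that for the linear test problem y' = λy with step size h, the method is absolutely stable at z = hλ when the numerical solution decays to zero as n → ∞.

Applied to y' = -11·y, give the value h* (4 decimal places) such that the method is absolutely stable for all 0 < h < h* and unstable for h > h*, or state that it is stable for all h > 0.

Test eqn y'=λy, z=hλ:
  y_{n+1} = y_n + z·[15/16·y_n + 1/16·y_{n+1}] ⇒ (1 − 1/16z)y_{n+1} = (1 + 15/16z)y_n
  ⇒ R(z) = (1 + 15/16z)/(1 − 1/16z).

Boundary: |R(x)|=1, x<0.
x=-1.37: |R|=0.2619
R=−1: 1+15/16x = −1+1/16x ⇒ -7/8x=2 ⇒ x=2/(-7/8)=-2.2857
Confirm numerically:
  x=-2.161: |R|=0.90386 <1
  x=-1.959: |R|=0.74531 <1
  x=-1.517: |R|=0.38563 <1
  x=-1.112: |R|=0.03974 <1
  x=-2.621: |R|=1.25208 >1
  x=-2.574: |R|=1.21729 >1
  x=-2.323: |R|=1.02849 >1
Interval (-2.2857, 0).

(-2.2857,0); λ=-11 ⇒ h* = (16/7)/11 = 0.2078.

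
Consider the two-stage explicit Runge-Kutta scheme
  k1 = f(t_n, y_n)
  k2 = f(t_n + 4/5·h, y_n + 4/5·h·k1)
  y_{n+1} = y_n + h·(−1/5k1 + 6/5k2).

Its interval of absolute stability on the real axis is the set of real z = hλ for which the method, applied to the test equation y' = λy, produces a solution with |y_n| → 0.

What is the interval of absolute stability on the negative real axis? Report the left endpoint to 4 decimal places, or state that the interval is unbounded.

(-1.0417, 0).

Test eqn y'=λy, z=hλ:
  k1=λy_n ⇒ h·k1=z·y_n;  k2=λ(1+4/5z)y_n ⇒ h·k2=z(1+4/5z)y_n
  y_{n+1}/y_n = 1 − 1/5z + 6/5z(1+4/5z) = 1 + z + 24/25z²
  R(z) = 1 + z + 24/25z².

Find x<0 with |R(x)|<1.
x=-0.4: |R|=0.7536
R=1: x+24/25x²=0 ⇒ x=−25/24=-1.0417; min R=1−1/(4·24/25)=0.7396>−1
Confirm numerically:
  x=-0.772: |R|=0.80014 <1
  x=-0.657: |R|=0.75738 <1
  x=-0.448: |R|=0.74468 <1
  x=-1.282: |R|=1.29578 >1
  x=-1.209: |R|=1.19421 >1
Stable set (-1.0417, 0).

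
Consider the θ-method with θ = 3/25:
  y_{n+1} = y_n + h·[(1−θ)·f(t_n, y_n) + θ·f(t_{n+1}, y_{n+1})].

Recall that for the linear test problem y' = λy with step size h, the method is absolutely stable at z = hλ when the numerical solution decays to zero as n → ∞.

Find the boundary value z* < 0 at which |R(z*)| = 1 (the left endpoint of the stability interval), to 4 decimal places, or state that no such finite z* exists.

left endpoint -2.6316.

Set f=λy, z=hλ:
  y_{n+1} = y_n + z·[22/25·y_n + 3/25·y_{n+1}] ⇒ (1 − 3/25z)y_{n+1} = (1 + 22/25z)y_n
  Hence R(z) = (1 + 22/25z)/(1 − 3/25z).

Need |R(x)|<1, x<0.
x=-1.51: |R|=0.2784
R=−1: 1+22/25x = −1+3/25x ⇒ -19/25x=2 ⇒ x=2/(-19/25)=-2.6316
Confirm numerically:
  x=-2.002: |R|=0.61420 <1
  x=-1.977: |R|=0.59791 <1
  x=-1.584: |R|=0.33100 <1
  x=-1.459: |R|=0.24162 <1
  x=-3.061: |R|=1.23869 >1
  x=-2.767: |R|=1.07726 >1
Stable set (-2.6316, 0).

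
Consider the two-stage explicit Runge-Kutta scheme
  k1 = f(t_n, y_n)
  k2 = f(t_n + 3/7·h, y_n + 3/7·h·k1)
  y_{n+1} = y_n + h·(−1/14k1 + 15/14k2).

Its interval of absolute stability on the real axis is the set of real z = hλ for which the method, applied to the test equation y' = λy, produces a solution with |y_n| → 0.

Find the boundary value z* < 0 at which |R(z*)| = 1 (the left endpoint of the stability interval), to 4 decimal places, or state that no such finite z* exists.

z* = -2.1778.

Test eqn y'=λy, z=hλ:
  k1=λy_n ⇒ h·k1=z·y_n;  k2=λ(1+3/7z)y_n ⇒ h·k2=z(1+3/7z)y_n
  y_{n+1}/y_n = 1 − 1/14z + 15/14z(1+3/7z) = 1 + z + 45/98z²
  R(z) = 1 + z + 45/98z².

Find x<0 with |R(x)|<1.
x=-1.54: |R|=0.5490
R=1: x+45/98x²=0 ⇒ x=−98/45=-2.1778; min R=1−1/(4·45/98)=0.4556>−1
Confirm numerically:
  x=-1.499: |R|=0.53279 <1
  x=-1.437: |R|=0.51120 <1
  x=-1.426: |R|=0.50774 <1
  x=-2.670: |R|=1.60347 >1
  x=-2.310: |R|=1.14025 >1
  x=-2.276: |R|=1.10265 >1
Stable set (-2.1778, 0).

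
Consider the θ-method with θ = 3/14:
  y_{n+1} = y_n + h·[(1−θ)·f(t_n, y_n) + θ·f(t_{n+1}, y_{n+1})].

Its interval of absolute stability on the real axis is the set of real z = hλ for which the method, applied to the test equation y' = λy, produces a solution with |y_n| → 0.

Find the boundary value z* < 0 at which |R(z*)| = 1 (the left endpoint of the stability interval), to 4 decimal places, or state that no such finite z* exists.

On y'=λy, z=hλ:
  y_{n+1} = y_n + z·[11/14·y_n + 3/14·y_{n+1}] ⇒ (1 − 3/14z)y_{n+1} = (1 + 11/14z)y_n
  so R(z) = (1 + 11/14z)/(1 − 3/14z).

Need |R(x)|<1, x<0.
x=-0.44: |R|=0.5979
R=−1: 1+11/14x = −1+3/14x ⇒ -4/7x=2 ⇒ x=2/(-4/7)=-3.5000
Confirm numerically:
  x=-3.448: |R|=0.98291 <1
  x=-2.661: |R|=0.69467 <1
  x=-2.079: |R|=0.43826 <1
  x=-1.644: |R|=0.21572 <1
  x=-3.956: |R|=1.14102 >1
  x=-3.843: |R|=1.10749 >1
  x=-3.823: |R|=1.10146 >1
Stable set (-3.5000, 0).

left endpoint -3.5000.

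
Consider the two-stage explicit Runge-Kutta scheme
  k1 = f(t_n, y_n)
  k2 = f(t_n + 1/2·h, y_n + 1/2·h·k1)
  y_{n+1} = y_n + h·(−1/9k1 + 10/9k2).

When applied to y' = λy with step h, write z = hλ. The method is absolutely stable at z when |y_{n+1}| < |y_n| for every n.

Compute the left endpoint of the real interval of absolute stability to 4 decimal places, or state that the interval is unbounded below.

On y'=λy, z=hλ:
  k1=λy_n ⇒ h·k1=z·y_n;  k2=λ(1+1/2z)y_n ⇒ h·k2=z(1+1/2z)y_n
  y_{n+1}/y_n = 1 − 1/9z + 10/9z(1+1/2z) = 1 + z + 5/9z²
  R(z) = 1 + z + 5/9z².

Find x<0 with |R(x)|<1.
x=-1.61: |R|=0.8301
R=1: x+5/9x²=0 ⇒ x=−9/5=-1.8000; min R=1−1/(4·5/9)=0.5500>−1
Confirm numerically:
  x=-1.514: |R|=0.75944 <1
  x=-1.077: |R|=0.56741 <1
  x=-0.879: |R|=0.55024 <1
  x=-0.819: |R|=0.55365 <1
  x=-2.333: |R|=1.69083 >1
  x=-2.130: |R|=1.39050 >1
So |R|<1 on (-1.8000, 0).

left endpoint -1.8000.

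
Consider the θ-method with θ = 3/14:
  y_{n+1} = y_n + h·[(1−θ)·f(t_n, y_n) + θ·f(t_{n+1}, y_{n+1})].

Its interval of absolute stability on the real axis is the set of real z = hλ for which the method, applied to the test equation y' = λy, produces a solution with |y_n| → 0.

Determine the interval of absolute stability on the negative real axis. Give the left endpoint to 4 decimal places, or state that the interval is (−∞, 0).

(-3.5000, 0).

Set f=λy, z=hλ:
  y_{n+1} = y_n + z·[11/14·y_n + 3/14·y_{n+1}] ⇒ (1 − 3/14z)y_{n+1} = (1 + 11/14z)y_n
  so R(z) = (1 + 11/14z)/(1 − 3/14z).

Solve |R(x)|<1 on ℝ⁻.
x=-1.28: |R|=0.0045
R=−1: 1+11/14x = −1+3/14x ⇒ -4/7x=2 ⇒ x=2/(-4/7)=-3.5000
Confirm numerically:
  x=-2.232: |R|=0.50986 <1
  x=-2.224: |R|=0.50619 <1
  x=-2.179: |R|=0.48542 <1
  x=-1.627: |R|=0.20640 <1
  x=-3.971: |R|=1.14541 >1
  x=-3.931: |R|=1.13368 >1
  x=-3.571: |R|=1.02298 >1
Stable set (-3.5000, 0).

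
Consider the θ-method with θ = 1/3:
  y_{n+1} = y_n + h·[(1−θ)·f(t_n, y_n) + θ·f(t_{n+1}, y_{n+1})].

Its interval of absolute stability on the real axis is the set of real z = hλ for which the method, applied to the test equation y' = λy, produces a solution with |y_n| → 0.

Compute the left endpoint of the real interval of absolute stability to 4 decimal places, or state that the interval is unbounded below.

left endpoint -6.0000.

Test eqn y'=λy, z=hλ:
  y_{n+1} = y_n + z·[2/3·y_n + 1/3·y_{n+1}] ⇒ (1 − 1/3z)y_{n+1} = (1 + 2/3z)y_n
  R(z) = (1 + 2/3z)/(1 − 1/3z).

Need |R(x)|<1, x<0.
x=-1.16: |R|=0.1635
R=−1: 1+2/3x = −1+1/3x ⇒ -1/3x=2 ⇒ x=2/(-1/3)=-6.0000
Confirm numerically:
  x=-5.765: |R|=0.97319 <1
  x=-5.510: |R|=0.94242 <1
  x=-4.051: |R|=0.72359 <1
  x=-6.597: |R|=1.06221 >1
  x=-6.442: |R|=1.04681 >1
  x=-6.061: |R|=1.00673 >1
Interval (-6.0000, 0).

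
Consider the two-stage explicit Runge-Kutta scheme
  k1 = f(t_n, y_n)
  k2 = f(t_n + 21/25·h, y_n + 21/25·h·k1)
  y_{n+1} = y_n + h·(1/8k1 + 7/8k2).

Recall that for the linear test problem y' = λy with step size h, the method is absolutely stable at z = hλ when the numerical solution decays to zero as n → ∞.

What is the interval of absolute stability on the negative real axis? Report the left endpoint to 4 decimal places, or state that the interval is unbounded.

Test eqn y'=λy, z=hλ:
  k1=λy_n ⇒ h·k1=z·y_n;  k2=λ(1+21/25z)y_n ⇒ h·k2=z(1+21/25z)y_n
  y_{n+1}/y_n = 1 + 1/8z + 7/8z(1+21/25z) = 1 + z + 147/200z²
  Hence R(z) = 1 + z + 147/200z².

Solve |R(x)|<1 on ℝ⁻.
x=-0.39: |R|=0.7218
R=1: x+147/200x²=0 ⇒ x=−200/147=-1.3605; min R=1−1/(4·147/200)=0.6599>−1
Confirm numerically:
  x=-1.255: |R|=0.90264 <1
  x=-1.187: |R|=0.84859 <1
  x=-1.017: |R|=0.74320 <1
  x=-1.550: |R|=1.21584 >1
  x=-1.538: |R|=1.20060 >1
  x=-1.428: |R|=1.07080 >1
Interval (-1.3605, 0).

z∈(-1.3605,0).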